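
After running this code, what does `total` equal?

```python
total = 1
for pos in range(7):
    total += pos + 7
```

Let's trace through this code step by step.

Initialize: total = 1
Entering loop: for pos in range(7):

After execution: total = 71
71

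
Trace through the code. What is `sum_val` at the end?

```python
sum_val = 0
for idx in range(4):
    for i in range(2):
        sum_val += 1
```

Let's trace through this code step by step.

Initialize: sum_val = 0
Entering loop: for idx in range(4):

After execution: sum_val = 8
8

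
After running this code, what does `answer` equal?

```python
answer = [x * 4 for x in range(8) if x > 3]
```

Let's trace through this code step by step.

Initialize: answer = [x * 4 for x in range(8) if x > 3]

After execution: answer = [16, 20, 24, 28]
[16, 20, 24, 28]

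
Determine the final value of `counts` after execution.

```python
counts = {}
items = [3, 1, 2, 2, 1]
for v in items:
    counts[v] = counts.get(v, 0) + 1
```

Let's trace through this code step by step.

Initialize: counts = {}
Initialize: items = [3, 1, 2, 2, 1]
Entering loop: for v in items:

After execution: counts = {3: 1, 1: 2, 2: 2}
{3: 1, 1: 2, 2: 2}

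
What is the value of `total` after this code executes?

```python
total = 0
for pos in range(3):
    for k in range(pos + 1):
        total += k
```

Let's trace through this code step by step.

Initialize: total = 0
Entering loop: for pos in range(3):

After execution: total = 4
4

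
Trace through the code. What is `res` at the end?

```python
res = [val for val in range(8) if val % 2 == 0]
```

Let's trace through this code step by step.

Initialize: res = [val for val in range(8) if val % 2 == 0]

After execution: res = [0, 2, 4, 6]
[0, 2, 4, 6]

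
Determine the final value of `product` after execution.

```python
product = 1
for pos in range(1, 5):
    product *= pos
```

Let's trace through this code step by step.

Initialize: product = 1
Entering loop: for pos in range(1, 5):

After execution: product = 24
24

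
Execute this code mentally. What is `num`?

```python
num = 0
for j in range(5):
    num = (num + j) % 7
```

Let's trace through this code step by step.

Initialize: num = 0
Entering loop: for j in range(5):

After execution: num = 3
3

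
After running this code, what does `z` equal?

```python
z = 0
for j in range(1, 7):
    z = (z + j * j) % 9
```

Let's trace through this code step by step.

Initialize: z = 0
Entering loop: for j in range(1, 7):

After execution: z = 1
1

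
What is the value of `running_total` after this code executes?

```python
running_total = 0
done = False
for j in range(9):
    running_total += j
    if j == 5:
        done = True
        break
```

Let's trace through this code step by step.

Initialize: running_total = 0
Initialize: done = False
Entering loop: for j in range(9):

After execution: running_total = 15
15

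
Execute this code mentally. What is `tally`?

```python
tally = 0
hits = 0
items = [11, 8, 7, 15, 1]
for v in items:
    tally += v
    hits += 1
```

Let's trace through this code step by step.

Initialize: tally = 0
Initialize: hits = 0
Initialize: items = [11, 8, 7, 15, 1]
Entering loop: for v in items:

After execution: tally = 42
42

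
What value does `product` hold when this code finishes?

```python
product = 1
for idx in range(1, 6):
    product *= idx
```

Let's trace through this code step by step.

Initialize: product = 1
Entering loop: for idx in range(1, 6):

After execution: product = 120
120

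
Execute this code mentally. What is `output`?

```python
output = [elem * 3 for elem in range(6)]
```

Let's trace through this code step by step.

Initialize: output = [elem * 3 for elem in range(6)]

After execution: output = [0, 3, 6, 9, 12, 15]
[0, 3, 6, 9, 12, 15]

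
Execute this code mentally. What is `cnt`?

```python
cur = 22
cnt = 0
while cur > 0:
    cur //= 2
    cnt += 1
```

Let's trace through this code step by step.

Initialize: cur = 22
Initialize: cnt = 0
Entering loop: while cur > 0:

After execution: cnt = 5
5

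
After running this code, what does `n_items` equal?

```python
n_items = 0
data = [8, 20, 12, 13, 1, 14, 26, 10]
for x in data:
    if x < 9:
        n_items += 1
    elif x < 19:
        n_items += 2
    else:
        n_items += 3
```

Let's trace through this code step by step.

Initialize: n_items = 0
Initialize: data = [8, 20, 12, 13, 1, 14, 26, 10]
Entering loop: for x in data:

After execution: n_items = 16
16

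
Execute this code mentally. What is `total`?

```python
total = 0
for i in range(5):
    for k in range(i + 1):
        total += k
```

Let's trace through this code step by step.

Initialize: total = 0
Entering loop: for i in range(5):

After execution: total = 20
20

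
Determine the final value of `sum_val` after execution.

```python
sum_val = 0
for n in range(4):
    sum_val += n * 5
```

Let's trace through this code step by step.

Initialize: sum_val = 0
Entering loop: for n in range(4):

After execution: sum_val = 30
30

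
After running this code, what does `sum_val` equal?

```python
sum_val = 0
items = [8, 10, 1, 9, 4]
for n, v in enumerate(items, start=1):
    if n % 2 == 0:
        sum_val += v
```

Let's trace through this code step by step.

Initialize: sum_val = 0
Initialize: items = [8, 10, 1, 9, 4]
Entering loop: for n, v in enumerate(items, start=1):

After execution: sum_val = 19
19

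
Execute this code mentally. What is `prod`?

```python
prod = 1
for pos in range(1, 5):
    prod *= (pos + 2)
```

Let's trace through this code step by step.

Initialize: prod = 1
Entering loop: for pos in range(1, 5):

After execution: prod = 360
360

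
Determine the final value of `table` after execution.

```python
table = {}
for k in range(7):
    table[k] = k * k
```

Let's trace through this code step by step.

Initialize: table = {}
Entering loop: for k in range(7):

After execution: table = {0: 0, 1: 1, 2: 4, 3: 9, 4: 16, 5: 25, 6: 36}
{0: 0, 1: 1, 2: 4, 3: 9, 4: 16, 5: 25, 6: 36}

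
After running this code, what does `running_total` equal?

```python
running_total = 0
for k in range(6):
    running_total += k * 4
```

Let's trace through this code step by step.

Initialize: running_total = 0
Entering loop: for k in range(6):

After execution: running_total = 60
60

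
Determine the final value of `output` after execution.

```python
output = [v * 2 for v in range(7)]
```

Let's trace through this code step by step.

Initialize: output = [v * 2 for v in range(7)]

After execution: output = [0, 2, 4, 6, 8, 10, 12]
[0, 2, 4, 6, 8, 10, 12]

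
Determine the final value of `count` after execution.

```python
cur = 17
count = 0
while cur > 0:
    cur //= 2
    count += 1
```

Let's trace through this code step by step.

Initialize: cur = 17
Initialize: count = 0
Entering loop: while cur > 0:

After execution: count = 5
5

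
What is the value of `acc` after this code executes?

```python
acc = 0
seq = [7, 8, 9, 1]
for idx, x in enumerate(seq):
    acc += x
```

Let's trace through this code step by step.

Initialize: acc = 0
Initialize: seq = [7, 8, 9, 1]
Entering loop: for idx, x in enumerate(seq):

After execution: acc = 25
25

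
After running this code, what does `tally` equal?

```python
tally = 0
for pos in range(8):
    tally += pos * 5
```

Let's trace through this code step by step.

Initialize: tally = 0
Entering loop: for pos in range(8):

After execution: tally = 140
140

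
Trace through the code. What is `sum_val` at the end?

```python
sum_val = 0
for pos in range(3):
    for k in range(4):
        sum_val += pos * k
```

Let's trace through this code step by step.

Initialize: sum_val = 0
Entering loop: for pos in range(3):

After execution: sum_val = 18
18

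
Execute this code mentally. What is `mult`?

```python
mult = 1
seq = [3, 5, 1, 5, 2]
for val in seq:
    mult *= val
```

Let's trace through this code step by step.

Initialize: mult = 1
Initialize: seq = [3, 5, 1, 5, 2]
Entering loop: for val in seq:

After execution: mult = 150
150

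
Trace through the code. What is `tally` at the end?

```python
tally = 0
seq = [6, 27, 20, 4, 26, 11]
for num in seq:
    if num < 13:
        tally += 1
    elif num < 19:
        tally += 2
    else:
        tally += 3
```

Let's trace through this code step by step.

Initialize: tally = 0
Initialize: seq = [6, 27, 20, 4, 26, 11]
Entering loop: for num in seq:

After execution: tally = 12
12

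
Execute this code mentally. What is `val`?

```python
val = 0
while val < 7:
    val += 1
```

Let's trace through this code step by step.

Initialize: val = 0
Entering loop: while val < 7:

After execution: val = 7
7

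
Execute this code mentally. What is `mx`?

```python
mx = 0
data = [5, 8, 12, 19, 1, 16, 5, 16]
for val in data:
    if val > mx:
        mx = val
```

Let's trace through this code step by step.

Initialize: mx = 0
Initialize: data = [5, 8, 12, 19, 1, 16, 5, 16]
Entering loop: for val in data:

After execution: mx = 19
19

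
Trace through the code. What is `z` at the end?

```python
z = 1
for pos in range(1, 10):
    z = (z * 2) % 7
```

Let's trace through this code step by step.

Initialize: z = 1
Entering loop: for pos in range(1, 10):

After execution: z = 1
1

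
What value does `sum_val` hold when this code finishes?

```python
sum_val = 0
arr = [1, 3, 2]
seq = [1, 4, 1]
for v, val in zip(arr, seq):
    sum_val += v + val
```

Let's trace through this code step by step.

Initialize: sum_val = 0
Initialize: arr = [1, 3, 2]
Initialize: seq = [1, 4, 1]
Entering loop: for v, val in zip(arr, seq):

After execution: sum_val = 12
12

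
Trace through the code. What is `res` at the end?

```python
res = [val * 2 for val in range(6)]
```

Let's trace through this code step by step.

Initialize: res = [val * 2 for val in range(6)]

After execution: res = [0, 2, 4, 6, 8, 10]
[0, 2, 4, 6, 8, 10]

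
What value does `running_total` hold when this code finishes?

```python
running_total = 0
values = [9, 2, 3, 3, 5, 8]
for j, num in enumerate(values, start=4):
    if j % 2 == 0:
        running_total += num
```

Let's trace through this code step by step.

Initialize: running_total = 0
Initialize: values = [9, 2, 3, 3, 5, 8]
Entering loop: for j, num in enumerate(values, start=4):

After execution: running_total = 17
17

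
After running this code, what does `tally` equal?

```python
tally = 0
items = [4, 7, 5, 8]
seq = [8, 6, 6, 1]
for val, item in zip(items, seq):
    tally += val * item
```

Let's trace through this code step by step.

Initialize: tally = 0
Initialize: items = [4, 7, 5, 8]
Initialize: seq = [8, 6, 6, 1]
Entering loop: for val, item in zip(items, seq):

After execution: tally = 112
112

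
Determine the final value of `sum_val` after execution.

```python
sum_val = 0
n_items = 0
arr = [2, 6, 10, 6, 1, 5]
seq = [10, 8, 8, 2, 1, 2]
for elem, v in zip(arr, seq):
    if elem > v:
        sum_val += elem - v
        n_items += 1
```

Let's trace through this code step by step.

Initialize: sum_val = 0
Initialize: n_items = 0
Initialize: arr = [2, 6, 10, 6, 1, 5]
Initialize: seq = [10, 8, 8, 2, 1, 2]
Entering loop: for elem, v in zip(arr, seq):

After execution: sum_val = 9
9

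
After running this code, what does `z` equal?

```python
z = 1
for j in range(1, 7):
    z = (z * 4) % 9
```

Let's trace through this code step by step.

Initialize: z = 1
Entering loop: for j in range(1, 7):

After execution: z = 1
1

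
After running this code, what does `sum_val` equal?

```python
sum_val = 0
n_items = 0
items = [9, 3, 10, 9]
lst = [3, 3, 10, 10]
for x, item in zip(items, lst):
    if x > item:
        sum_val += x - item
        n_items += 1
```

Let's trace through this code step by step.

Initialize: sum_val = 0
Initialize: n_items = 0
Initialize: items = [9, 3, 10, 9]
Initialize: lst = [3, 3, 10, 10]
Entering loop: for x, item in zip(items, lst):

After execution: sum_val = 6
6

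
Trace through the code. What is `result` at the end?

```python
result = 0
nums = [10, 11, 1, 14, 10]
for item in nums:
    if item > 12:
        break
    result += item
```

Let's trace through this code step by step.

Initialize: result = 0
Initialize: nums = [10, 11, 1, 14, 10]
Entering loop: for item in nums:

After execution: result = 22
22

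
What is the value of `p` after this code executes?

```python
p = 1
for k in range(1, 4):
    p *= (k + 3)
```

Let's trace through this code step by step.

Initialize: p = 1
Entering loop: for k in range(1, 4):

After execution: p = 120
120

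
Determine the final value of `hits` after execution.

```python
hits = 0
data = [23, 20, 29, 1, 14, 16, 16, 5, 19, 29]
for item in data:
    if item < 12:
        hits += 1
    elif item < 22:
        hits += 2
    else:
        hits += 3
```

Let's trace through this code step by step.

Initialize: hits = 0
Initialize: data = [23, 20, 29, 1, 14, 16, 16, 5, 19, 29]
Entering loop: for item in data:

After execution: hits = 21
21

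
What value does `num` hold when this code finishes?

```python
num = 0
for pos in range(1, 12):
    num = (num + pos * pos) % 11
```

Let's trace through this code step by step.

Initialize: num = 0
Entering loop: for pos in range(1, 12):

After execution: num = 0
0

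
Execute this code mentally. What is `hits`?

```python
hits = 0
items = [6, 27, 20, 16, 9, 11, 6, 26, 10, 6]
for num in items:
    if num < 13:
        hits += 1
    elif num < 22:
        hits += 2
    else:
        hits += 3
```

Let's trace through this code step by step.

Initialize: hits = 0
Initialize: items = [6, 27, 20, 16, 9, 11, 6, 26, 10, 6]
Entering loop: for num in items:

After execution: hits = 16
16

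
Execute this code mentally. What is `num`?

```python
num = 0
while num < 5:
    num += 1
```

Let's trace through this code step by step.

Initialize: num = 0
Entering loop: while num < 5:

After execution: num = 5
5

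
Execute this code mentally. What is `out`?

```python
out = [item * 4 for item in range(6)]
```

Let's trace through this code step by step.

Initialize: out = [item * 4 for item in range(6)]

After execution: out = [0, 4, 8, 12, 16, 20]
[0, 4, 8, 12, 16, 20]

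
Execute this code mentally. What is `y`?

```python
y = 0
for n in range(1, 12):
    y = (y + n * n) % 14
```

Let's trace through this code step by step.

Initialize: y = 0
Entering loop: for n in range(1, 12):

After execution: y = 2
2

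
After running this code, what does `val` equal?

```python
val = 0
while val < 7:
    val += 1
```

Let's trace through this code step by step.

Initialize: val = 0
Entering loop: while val < 7:

After execution: val = 7
7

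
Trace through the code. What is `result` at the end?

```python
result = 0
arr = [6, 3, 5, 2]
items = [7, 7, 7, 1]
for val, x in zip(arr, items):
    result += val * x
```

Let's trace through this code step by step.

Initialize: result = 0
Initialize: arr = [6, 3, 5, 2]
Initialize: items = [7, 7, 7, 1]
Entering loop: for val, x in zip(arr, items):

After execution: result = 100
100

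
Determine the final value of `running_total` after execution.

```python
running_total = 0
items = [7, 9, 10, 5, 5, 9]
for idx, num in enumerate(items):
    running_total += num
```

Let's trace through this code step by step.

Initialize: running_total = 0
Initialize: items = [7, 9, 10, 5, 5, 9]
Entering loop: for idx, num in enumerate(items):

After execution: running_total = 45
45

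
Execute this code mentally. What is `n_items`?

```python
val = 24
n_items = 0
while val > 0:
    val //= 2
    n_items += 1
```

Let's trace through this code step by step.

Initialize: val = 24
Initialize: n_items = 0
Entering loop: while val > 0:

After execution: n_items = 5
5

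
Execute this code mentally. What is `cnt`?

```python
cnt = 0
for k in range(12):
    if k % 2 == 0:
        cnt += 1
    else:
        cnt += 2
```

Let's trace through this code step by step.

Initialize: cnt = 0
Entering loop: for k in range(12):

After execution: cnt = 18
18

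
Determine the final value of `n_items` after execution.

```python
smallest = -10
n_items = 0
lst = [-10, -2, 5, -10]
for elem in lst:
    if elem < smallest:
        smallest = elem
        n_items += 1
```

Let's trace through this code step by step.

Initialize: smallest = -10
Initialize: n_items = 0
Initialize: lst = [-10, -2, 5, -10]
Entering loop: for elem in lst:

After execution: n_items = 0
0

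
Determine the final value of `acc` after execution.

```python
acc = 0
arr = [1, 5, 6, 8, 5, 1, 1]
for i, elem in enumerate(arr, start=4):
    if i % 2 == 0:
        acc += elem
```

Let's trace through this code step by step.

Initialize: acc = 0
Initialize: arr = [1, 5, 6, 8, 5, 1, 1]
Entering loop: for i, elem in enumerate(arr, start=4):

After execution: acc = 13
13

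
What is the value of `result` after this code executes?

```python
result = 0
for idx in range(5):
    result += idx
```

Let's trace through this code step by step.

Initialize: result = 0
Entering loop: for idx in range(5):

After execution: result = 10
10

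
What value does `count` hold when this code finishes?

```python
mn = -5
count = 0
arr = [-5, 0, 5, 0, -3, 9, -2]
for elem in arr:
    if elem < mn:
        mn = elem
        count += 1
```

Let's trace through this code step by step.

Initialize: mn = -5
Initialize: count = 0
Initialize: arr = [-5, 0, 5, 0, -3, 9, -2]
Entering loop: for elem in arr:

After execution: count = 0
0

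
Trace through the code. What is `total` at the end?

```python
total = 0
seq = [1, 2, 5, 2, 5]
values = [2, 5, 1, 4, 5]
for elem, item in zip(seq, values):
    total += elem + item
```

Let's trace through this code step by step.

Initialize: total = 0
Initialize: seq = [1, 2, 5, 2, 5]
Initialize: values = [2, 5, 1, 4, 5]
Entering loop: for elem, item in zip(seq, values):

After execution: total = 32
32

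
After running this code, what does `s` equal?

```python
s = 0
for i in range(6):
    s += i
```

Let's trace through this code step by step.

Initialize: s = 0
Entering loop: for i in range(6):

After execution: s = 15
15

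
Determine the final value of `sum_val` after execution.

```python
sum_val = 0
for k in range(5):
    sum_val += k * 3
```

Let's trace through this code step by step.

Initialize: sum_val = 0
Entering loop: for k in range(5):

After execution: sum_val = 30
30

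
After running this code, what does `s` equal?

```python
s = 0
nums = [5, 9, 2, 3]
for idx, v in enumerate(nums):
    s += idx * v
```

Let's trace through this code step by step.

Initialize: s = 0
Initialize: nums = [5, 9, 2, 3]
Entering loop: for idx, v in enumerate(nums):

After execution: s = 22
22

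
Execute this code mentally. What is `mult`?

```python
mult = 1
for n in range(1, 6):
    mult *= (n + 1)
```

Let's trace through this code step by step.

Initialize: mult = 1
Entering loop: for n in range(1, 6):

After execution: mult = 720
720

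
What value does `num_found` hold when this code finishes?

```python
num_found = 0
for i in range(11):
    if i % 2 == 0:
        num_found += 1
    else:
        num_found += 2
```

Let's trace through this code step by step.

Initialize: num_found = 0
Entering loop: for i in range(11):

After execution: num_found = 16
16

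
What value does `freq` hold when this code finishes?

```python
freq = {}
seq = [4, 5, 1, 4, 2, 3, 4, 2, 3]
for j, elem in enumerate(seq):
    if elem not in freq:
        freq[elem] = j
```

Let's trace through this code step by step.

Initialize: freq = {}
Initialize: seq = [4, 5, 1, 4, 2, 3, 4, 2, 3]
Entering loop: for j, elem in enumerate(seq):

After execution: freq = {4: 0, 5: 1, 1: 2, 2: 4, 3: 5}
{4: 0, 5: 1, 1: 2, 2: 4, 3: 5}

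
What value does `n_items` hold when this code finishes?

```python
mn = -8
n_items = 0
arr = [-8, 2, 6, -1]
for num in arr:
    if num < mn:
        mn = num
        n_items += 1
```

Let's trace through this code step by step.

Initialize: mn = -8
Initialize: n_items = 0
Initialize: arr = [-8, 2, 6, -1]
Entering loop: for num in arr:

After execution: n_items = 0
0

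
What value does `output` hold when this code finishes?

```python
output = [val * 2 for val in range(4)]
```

Let's trace through this code step by step.

Initialize: output = [val * 2 for val in range(4)]

After execution: output = [0, 2, 4, 6]
[0, 2, 4, 6]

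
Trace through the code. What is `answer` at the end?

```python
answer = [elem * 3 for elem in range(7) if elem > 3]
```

Let's trace through this code step by step.

Initialize: answer = [elem * 3 for elem in range(7) if elem > 3]

After execution: answer = [12, 15, 18]
[12, 15, 18]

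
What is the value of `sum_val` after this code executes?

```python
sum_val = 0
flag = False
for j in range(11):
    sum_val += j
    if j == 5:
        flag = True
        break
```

Let's trace through this code step by step.

Initialize: sum_val = 0
Initialize: flag = False
Entering loop: for j in range(11):

After execution: sum_val = 15
15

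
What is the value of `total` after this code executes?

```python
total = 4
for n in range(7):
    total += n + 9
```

Let's trace through this code step by step.

Initialize: total = 4
Entering loop: for n in range(7):

After execution: total = 88
88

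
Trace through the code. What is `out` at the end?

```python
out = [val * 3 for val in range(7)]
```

Let's trace through this code step by step.

Initialize: out = [val * 3 for val in range(7)]

After execution: out = [0, 3, 6, 9, 12, 15, 18]
[0, 3, 6, 9, 12, 15, 18]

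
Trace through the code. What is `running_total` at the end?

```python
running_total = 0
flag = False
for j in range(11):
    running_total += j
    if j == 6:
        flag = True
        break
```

Let's trace through this code step by step.

Initialize: running_total = 0
Initialize: flag = False
Entering loop: for j in range(11):

After execution: running_total = 21
21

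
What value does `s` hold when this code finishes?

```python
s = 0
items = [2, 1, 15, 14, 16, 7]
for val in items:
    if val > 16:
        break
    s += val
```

Let's trace through this code step by step.

Initialize: s = 0
Initialize: items = [2, 1, 15, 14, 16, 7]
Entering loop: for val in items:

After execution: s = 55
55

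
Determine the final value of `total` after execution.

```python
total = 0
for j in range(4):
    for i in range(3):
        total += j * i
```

Let's trace through this code step by step.

Initialize: total = 0
Entering loop: for j in range(4):

After execution: total = 18
18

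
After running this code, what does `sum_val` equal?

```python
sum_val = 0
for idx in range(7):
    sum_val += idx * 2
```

Let's trace through this code step by step.

Initialize: sum_val = 0
Entering loop: for idx in range(7):

After execution: sum_val = 42
42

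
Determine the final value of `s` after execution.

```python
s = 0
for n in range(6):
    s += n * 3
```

Let's trace through this code step by step.

Initialize: s = 0
Entering loop: for n in range(6):

After execution: s = 45
45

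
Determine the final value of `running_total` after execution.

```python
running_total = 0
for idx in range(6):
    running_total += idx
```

Let's trace through this code step by step.

Initialize: running_total = 0
Entering loop: for idx in range(6):

After execution: running_total = 15
15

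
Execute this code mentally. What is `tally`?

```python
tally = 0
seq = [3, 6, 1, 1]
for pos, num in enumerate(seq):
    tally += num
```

Let's trace through this code step by step.

Initialize: tally = 0
Initialize: seq = [3, 6, 1, 1]
Entering loop: for pos, num in enumerate(seq):

After execution: tally = 11
11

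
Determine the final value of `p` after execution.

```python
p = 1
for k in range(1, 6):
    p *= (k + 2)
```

Let's trace through this code step by step.

Initialize: p = 1
Entering loop: for k in range(1, 6):

After execution: p = 2520
2520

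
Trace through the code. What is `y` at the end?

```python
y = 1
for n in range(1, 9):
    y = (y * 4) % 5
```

Let's trace through this code step by step.

Initialize: y = 1
Entering loop: for n in range(1, 9):

After execution: y = 1
1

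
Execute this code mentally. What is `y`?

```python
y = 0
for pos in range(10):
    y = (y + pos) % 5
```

Let's trace through this code step by step.

Initialize: y = 0
Entering loop: for pos in range(10):

After execution: y = 0
0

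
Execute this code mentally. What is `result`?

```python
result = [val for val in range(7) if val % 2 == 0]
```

Let's trace through this code step by step.

Initialize: result = [val for val in range(7) if val % 2 == 0]

After execution: result = [0, 2, 4, 6]
[0, 2, 4, 6]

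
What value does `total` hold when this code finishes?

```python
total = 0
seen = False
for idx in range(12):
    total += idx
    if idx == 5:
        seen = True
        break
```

Let's trace through this code step by step.

Initialize: total = 0
Initialize: seen = False
Entering loop: for idx in range(12):

After execution: total = 15
15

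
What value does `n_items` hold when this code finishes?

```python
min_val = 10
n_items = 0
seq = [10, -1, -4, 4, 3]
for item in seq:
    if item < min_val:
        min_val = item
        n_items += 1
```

Let's trace through this code step by step.

Initialize: min_val = 10
Initialize: n_items = 0
Initialize: seq = [10, -1, -4, 4, 3]
Entering loop: for item in seq:

After execution: n_items = 2
2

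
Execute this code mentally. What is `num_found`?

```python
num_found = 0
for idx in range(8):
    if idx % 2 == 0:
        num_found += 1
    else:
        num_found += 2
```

Let's trace through this code step by step.

Initialize: num_found = 0
Entering loop: for idx in range(8):

After execution: num_found = 12
12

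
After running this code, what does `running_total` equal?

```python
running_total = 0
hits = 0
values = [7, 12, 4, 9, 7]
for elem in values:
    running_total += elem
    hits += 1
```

Let's trace through this code step by step.

Initialize: running_total = 0
Initialize: hits = 0
Initialize: values = [7, 12, 4, 9, 7]
Entering loop: for elem in values:

After execution: running_total = 39
39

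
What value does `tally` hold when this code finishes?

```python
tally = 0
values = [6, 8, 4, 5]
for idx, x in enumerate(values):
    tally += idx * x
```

Let's trace through this code step by step.

Initialize: tally = 0
Initialize: values = [6, 8, 4, 5]
Entering loop: for idx, x in enumerate(values):

After execution: tally = 31
31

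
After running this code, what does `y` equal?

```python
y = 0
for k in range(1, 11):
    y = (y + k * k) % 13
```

Let's trace through this code step by step.

Initialize: y = 0
Entering loop: for k in range(1, 11):

After execution: y = 8
8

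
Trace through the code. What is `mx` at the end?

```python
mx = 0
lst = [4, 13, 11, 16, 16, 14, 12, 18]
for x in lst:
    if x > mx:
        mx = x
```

Let's trace through this code step by step.

Initialize: mx = 0
Initialize: lst = [4, 13, 11, 16, 16, 14, 12, 18]
Entering loop: for x in lst:

After execution: mx = 18
18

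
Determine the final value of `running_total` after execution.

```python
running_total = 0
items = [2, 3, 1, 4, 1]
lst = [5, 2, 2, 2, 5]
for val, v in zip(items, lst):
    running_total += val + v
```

Let's trace through this code step by step.

Initialize: running_total = 0
Initialize: items = [2, 3, 1, 4, 1]
Initialize: lst = [5, 2, 2, 2, 5]
Entering loop: for val, v in zip(items, lst):

After execution: running_total = 27
27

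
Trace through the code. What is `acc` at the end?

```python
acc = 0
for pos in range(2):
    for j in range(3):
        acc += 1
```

Let's trace through this code step by step.

Initialize: acc = 0
Entering loop: for pos in range(2):

After execution: acc = 6
6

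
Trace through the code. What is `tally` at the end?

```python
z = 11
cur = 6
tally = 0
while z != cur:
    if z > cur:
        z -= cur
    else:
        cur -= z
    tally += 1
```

Let's trace through this code step by step.

Initialize: z = 11
Initialize: cur = 6
Initialize: tally = 0
Entering loop: while z != cur:

After execution: tally = 6
6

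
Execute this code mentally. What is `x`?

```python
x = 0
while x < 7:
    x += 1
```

Let's trace through this code step by step.

Initialize: x = 0
Entering loop: while x < 7:

After execution: x = 7
7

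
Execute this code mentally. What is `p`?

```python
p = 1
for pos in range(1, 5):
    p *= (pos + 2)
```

Let's trace through this code step by step.

Initialize: p = 1
Entering loop: for pos in range(1, 5):

After execution: p = 360
360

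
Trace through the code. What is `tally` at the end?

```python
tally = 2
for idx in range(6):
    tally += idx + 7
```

Let's trace through this code step by step.

Initialize: tally = 2
Entering loop: for idx in range(6):

After execution: tally = 59
59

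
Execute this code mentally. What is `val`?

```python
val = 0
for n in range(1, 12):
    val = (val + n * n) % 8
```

Let's trace through this code step by step.

Initialize: val = 0
Entering loop: for n in range(1, 12):

After execution: val = 2
2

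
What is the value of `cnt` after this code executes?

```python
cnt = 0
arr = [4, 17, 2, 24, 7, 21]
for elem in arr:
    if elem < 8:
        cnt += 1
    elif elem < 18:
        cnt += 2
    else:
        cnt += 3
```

Let's trace through this code step by step.

Initialize: cnt = 0
Initialize: arr = [4, 17, 2, 24, 7, 21]
Entering loop: for elem in arr:

After execution: cnt = 11
11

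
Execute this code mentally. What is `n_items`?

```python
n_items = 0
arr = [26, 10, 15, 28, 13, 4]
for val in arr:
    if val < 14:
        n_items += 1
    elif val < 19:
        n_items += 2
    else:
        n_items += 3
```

Let's trace through this code step by step.

Initialize: n_items = 0
Initialize: arr = [26, 10, 15, 28, 13, 4]
Entering loop: for val in arr:

After execution: n_items = 11
11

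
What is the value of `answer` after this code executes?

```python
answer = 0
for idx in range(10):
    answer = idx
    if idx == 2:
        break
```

Let's trace through this code step by step.

Initialize: answer = 0
Entering loop: for idx in range(10):

After execution: answer = 2
2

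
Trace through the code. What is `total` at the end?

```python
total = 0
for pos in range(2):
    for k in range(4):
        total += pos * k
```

Let's trace through this code step by step.

Initialize: total = 0
Entering loop: for pos in range(2):

After execution: total = 6
6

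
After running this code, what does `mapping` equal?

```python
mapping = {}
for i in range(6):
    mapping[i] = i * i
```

Let's trace through this code step by step.

Initialize: mapping = {}
Entering loop: for i in range(6):

After execution: mapping = {0: 0, 1: 1, 2: 4, 3: 9, 4: 16, 5: 25}
{0: 0, 1: 1, 2: 4, 3: 9, 4: 16, 5: 25}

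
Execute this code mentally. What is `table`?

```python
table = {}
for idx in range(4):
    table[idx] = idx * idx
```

Let's trace through this code step by step.

Initialize: table = {}
Entering loop: for idx in range(4):

After execution: table = {0: 0, 1: 1, 2: 4, 3: 9}
{0: 0, 1: 1, 2: 4, 3: 9}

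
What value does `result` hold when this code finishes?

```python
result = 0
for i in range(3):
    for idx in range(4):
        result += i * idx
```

Let's trace through this code step by step.

Initialize: result = 0
Entering loop: for i in range(3):

After execution: result = 18
18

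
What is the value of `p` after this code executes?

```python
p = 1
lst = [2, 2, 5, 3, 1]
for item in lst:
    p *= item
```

Let's trace through this code step by step.

Initialize: p = 1
Initialize: lst = [2, 2, 5, 3, 1]
Entering loop: for item in lst:

After execution: p = 60
60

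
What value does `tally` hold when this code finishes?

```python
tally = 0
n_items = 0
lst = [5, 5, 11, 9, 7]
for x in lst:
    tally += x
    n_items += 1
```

Let's trace through this code step by step.

Initialize: tally = 0
Initialize: n_items = 0
Initialize: lst = [5, 5, 11, 9, 7]
Entering loop: for x in lst:

After execution: tally = 37
37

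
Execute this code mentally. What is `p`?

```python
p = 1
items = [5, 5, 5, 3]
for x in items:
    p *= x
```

Let's trace through this code step by step.

Initialize: p = 1
Initialize: items = [5, 5, 5, 3]
Entering loop: for x in items:

After execution: p = 375
375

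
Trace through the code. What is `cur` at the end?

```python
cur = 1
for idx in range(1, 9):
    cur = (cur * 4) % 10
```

Let's trace through this code step by step.

Initialize: cur = 1
Entering loop: for idx in range(1, 9):

After execution: cur = 6
6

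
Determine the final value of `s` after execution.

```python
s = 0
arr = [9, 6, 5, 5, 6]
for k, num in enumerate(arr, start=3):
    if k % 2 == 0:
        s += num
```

Let's trace through this code step by step.

Initialize: s = 0
Initialize: arr = [9, 6, 5, 5, 6]
Entering loop: for k, num in enumerate(arr, start=3):

After execution: s = 11
11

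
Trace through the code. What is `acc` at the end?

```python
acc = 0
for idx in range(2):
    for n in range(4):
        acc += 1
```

Let's trace through this code step by step.

Initialize: acc = 0
Entering loop: for idx in range(2):

After execution: acc = 8
8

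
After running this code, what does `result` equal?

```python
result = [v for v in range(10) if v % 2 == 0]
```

Let's trace through this code step by step.

Initialize: result = [v for v in range(10) if v % 2 == 0]

After execution: result = [0, 2, 4, 6, 8]
[0, 2, 4, 6, 8]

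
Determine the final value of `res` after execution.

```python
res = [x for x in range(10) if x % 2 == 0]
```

Let's trace through this code step by step.

Initialize: res = [x for x in range(10) if x % 2 == 0]

After execution: res = [0, 2, 4, 6, 8]
[0, 2, 4, 6, 8]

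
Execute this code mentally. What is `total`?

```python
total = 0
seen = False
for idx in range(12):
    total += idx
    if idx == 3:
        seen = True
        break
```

Let's trace through this code step by step.

Initialize: total = 0
Initialize: seen = False
Entering loop: for idx in range(12):

After execution: total = 6
6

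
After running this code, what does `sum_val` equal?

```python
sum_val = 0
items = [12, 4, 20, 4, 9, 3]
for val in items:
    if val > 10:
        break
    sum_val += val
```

Let's trace through this code step by step.

Initialize: sum_val = 0
Initialize: items = [12, 4, 20, 4, 9, 3]
Entering loop: for val in items:

After execution: sum_val = 0
0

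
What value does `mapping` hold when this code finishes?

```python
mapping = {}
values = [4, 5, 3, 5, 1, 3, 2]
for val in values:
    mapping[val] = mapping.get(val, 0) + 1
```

Let's trace through this code step by step.

Initialize: mapping = {}
Initialize: values = [4, 5, 3, 5, 1, 3, 2]
Entering loop: for val in values:

After execution: mapping = {4: 1, 5: 2, 3: 2, 1: 1, 2: 1}
{4: 1, 5: 2, 3: 2, 1: 1, 2: 1}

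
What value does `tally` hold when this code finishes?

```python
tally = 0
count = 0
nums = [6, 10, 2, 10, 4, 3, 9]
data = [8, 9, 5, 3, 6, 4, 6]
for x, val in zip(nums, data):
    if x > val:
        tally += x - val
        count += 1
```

Let's trace through this code step by step.

Initialize: tally = 0
Initialize: count = 0
Initialize: nums = [6, 10, 2, 10, 4, 3, 9]
Initialize: data = [8, 9, 5, 3, 6, 4, 6]
Entering loop: for x, val in zip(nums, data):

After execution: tally = 11
11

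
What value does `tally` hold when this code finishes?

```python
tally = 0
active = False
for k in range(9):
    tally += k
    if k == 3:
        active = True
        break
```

Let's trace through this code step by step.

Initialize: tally = 0
Initialize: active = False
Entering loop: for k in range(9):

After execution: tally = 6
6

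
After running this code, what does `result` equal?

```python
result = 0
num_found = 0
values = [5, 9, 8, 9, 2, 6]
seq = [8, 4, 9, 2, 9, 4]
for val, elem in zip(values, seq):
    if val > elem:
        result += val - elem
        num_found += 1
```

Let's trace through this code step by step.

Initialize: result = 0
Initialize: num_found = 0
Initialize: values = [5, 9, 8, 9, 2, 6]
Initialize: seq = [8, 4, 9, 2, 9, 4]
Entering loop: for val, elem in zip(values, seq):

After execution: result = 14
14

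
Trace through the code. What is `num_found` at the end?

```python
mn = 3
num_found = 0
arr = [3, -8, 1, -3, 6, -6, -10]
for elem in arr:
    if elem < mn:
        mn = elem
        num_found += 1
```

Let's trace through this code step by step.

Initialize: mn = 3
Initialize: num_found = 0
Initialize: arr = [3, -8, 1, -3, 6, -6, -10]
Entering loop: for elem in arr:

After execution: num_found = 2
2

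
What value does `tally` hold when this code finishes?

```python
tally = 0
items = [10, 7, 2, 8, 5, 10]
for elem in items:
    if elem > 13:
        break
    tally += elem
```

Let's trace through this code step by step.

Initialize: tally = 0
Initialize: items = [10, 7, 2, 8, 5, 10]
Entering loop: for elem in items:

After execution: tally = 42
42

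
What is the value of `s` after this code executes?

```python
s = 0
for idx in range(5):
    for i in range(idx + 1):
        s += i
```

Let's trace through this code step by step.

Initialize: s = 0
Entering loop: for idx in range(5):

After execution: s = 20
20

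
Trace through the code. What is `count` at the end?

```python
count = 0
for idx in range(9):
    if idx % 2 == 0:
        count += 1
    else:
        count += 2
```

Let's trace through this code step by step.

Initialize: count = 0
Entering loop: for idx in range(9):

After execution: count = 13
13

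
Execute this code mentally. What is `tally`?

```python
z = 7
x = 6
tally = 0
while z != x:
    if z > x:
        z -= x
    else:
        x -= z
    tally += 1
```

Let's trace through this code step by step.

Initialize: z = 7
Initialize: x = 6
Initialize: tally = 0
Entering loop: while z != x:

After execution: tally = 6
6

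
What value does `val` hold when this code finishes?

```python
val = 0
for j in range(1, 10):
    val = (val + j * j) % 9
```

Let's trace through this code step by step.

Initialize: val = 0
Entering loop: for j in range(1, 10):

After execution: val = 6
6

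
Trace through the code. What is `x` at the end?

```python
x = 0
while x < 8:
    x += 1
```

Let's trace through this code step by step.

Initialize: x = 0
Entering loop: while x < 8:

After execution: x = 8
8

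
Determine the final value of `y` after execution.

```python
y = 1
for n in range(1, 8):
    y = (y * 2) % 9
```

Let's trace through this code step by step.

Initialize: y = 1
Entering loop: for n in range(1, 8):

After execution: y = 2
2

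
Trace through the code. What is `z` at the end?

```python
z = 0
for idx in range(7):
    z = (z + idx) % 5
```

Let's trace through this code step by step.

Initialize: z = 0
Entering loop: for idx in range(7):

After execution: z = 1
1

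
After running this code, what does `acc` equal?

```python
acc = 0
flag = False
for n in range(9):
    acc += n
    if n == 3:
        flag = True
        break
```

Let's trace through this code step by step.

Initialize: acc = 0
Initialize: flag = False
Entering loop: for n in range(9):

After execution: acc = 6
6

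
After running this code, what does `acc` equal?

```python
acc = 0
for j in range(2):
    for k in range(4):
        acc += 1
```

Let's trace through this code step by step.

Initialize: acc = 0
Entering loop: for j in range(2):

After execution: acc = 8
8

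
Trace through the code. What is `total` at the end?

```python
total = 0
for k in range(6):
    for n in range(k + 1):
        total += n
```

Let's trace through this code step by step.

Initialize: total = 0
Entering loop: for k in range(6):

After execution: total = 35
35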